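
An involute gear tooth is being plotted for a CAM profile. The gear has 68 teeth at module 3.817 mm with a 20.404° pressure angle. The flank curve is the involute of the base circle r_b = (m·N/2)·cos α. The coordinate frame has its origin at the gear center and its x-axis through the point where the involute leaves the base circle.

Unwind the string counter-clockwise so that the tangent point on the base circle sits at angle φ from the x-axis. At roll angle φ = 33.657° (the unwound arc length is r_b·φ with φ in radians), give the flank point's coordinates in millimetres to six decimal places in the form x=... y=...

pitch radius r_p = m·N/2 = 3.817·68/2 = 129.778000
base radius r_b = r_p·cos α = 129.778000·cos 20.404° = 121.635424
roll angle φ = 33.657° = 0.58742547 rad
x = r_b·(cos φ + φ·sin φ) = 121.635424·(0.83237029 + 0.58742547·0.55421990) = 140.845692
y = r_b·(sin φ − φ·cos φ) = 121.635424·(0.55421990 − 0.58742547·0.83237029) = 7.938462

x=140.845692 y=7.938462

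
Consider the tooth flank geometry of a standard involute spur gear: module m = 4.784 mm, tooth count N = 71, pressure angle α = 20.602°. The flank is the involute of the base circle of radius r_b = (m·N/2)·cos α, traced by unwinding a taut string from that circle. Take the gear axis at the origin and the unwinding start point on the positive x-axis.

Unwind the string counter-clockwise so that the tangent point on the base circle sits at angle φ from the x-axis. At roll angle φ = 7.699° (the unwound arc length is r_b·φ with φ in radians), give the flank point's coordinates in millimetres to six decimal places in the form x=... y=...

x=160.399499 y=0.128335

pitch radius r_p = m·N/2 = 4.784·71/2 = 169.832000
base radius r_b = r_p·cos α = 169.832000·cos 20.602° = 158.970777
roll angle φ = 7.699° = 0.13437290 rad
x = r_b·(cos φ + φ·sin φ) = 158.970777·(0.99098554 + 0.13437290·0.13396889) = 160.399499
y = r_b·(sin φ − φ·cos φ) = 158.970777·(0.13396889 − 0.13437290·0.99098554) = 0.128335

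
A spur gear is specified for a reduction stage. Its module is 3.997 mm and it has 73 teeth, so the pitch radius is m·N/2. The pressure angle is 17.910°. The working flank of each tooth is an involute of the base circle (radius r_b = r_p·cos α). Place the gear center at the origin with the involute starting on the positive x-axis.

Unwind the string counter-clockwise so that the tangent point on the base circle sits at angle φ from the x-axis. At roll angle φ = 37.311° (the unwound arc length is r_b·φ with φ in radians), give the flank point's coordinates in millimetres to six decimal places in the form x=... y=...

x=165.207262 y=12.244645

pitch radius r_p = m·N/2 = 3.997·73/2 = 145.890500
base radius r_b = r_p·cos α = 145.890500·cos 17.910° = 138.820755
roll angle φ = 37.311° = 0.65119980 rad
x = r_b·(cos φ + φ·sin φ) = 138.820755·(0.79535712 + 0.65119980·0.60614111) = 165.207262
y = r_b·(sin φ − φ·cos φ) = 138.820755·(0.60614111 − 0.65119980·0.79535712) = 12.244645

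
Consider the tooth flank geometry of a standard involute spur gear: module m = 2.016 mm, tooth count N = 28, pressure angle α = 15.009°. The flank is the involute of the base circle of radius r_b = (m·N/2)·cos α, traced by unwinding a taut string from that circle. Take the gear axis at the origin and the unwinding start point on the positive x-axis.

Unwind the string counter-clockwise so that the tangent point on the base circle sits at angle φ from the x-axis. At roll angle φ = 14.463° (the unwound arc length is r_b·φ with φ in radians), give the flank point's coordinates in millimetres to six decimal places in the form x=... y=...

x=28.115888 y=0.145231

pitch radius r_p = m·N/2 = 2.016·28/2 = 28.224000
base radius r_b = r_p·cos α = 28.224000·cos 15.009° = 27.261143
roll angle φ = 14.463° = 0.25242697 rad
x = r_b·(cos φ + φ·sin φ) = 27.261143·(0.96830913 + 0.25242697·0.24975475) = 28.115888
y = r_b·(sin φ − φ·cos φ) = 27.261143·(0.24975475 − 0.25242697·0.96830913) = 0.145231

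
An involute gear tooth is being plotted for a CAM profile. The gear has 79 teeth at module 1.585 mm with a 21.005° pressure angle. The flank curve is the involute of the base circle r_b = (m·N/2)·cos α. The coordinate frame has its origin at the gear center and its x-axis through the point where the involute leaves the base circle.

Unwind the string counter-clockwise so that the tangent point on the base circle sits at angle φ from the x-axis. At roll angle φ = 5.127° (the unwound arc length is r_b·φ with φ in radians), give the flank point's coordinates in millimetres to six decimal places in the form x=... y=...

x=58.680710 y=0.013948

pitch radius r_p = m·N/2 = 1.585·79/2 = 62.607500
base radius r_b = r_p·cos α = 62.607500·cos 21.005° = 58.447178
roll angle φ = 5.127° = 0.08948303 rad
x = r_b·(cos φ + φ·sin φ) = 58.447178·(0.99599906 + 0.08948303·0.08936366) = 58.680710
y = r_b·(sin φ − φ·cos φ) = 58.447178·(0.08936366 − 0.08948303·0.99599906) = 0.013948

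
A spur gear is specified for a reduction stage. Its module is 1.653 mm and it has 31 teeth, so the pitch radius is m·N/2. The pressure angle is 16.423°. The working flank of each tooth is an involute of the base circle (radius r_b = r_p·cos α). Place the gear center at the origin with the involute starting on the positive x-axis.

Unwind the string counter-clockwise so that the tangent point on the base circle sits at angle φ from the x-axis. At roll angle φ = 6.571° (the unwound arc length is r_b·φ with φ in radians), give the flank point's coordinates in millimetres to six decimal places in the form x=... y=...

x=24.737248 y=0.012341

pitch radius r_p = m·N/2 = 1.653·31/2 = 25.621500
base radius r_b = r_p·cos α = 25.621500·cos 16.423° = 24.576157
roll angle φ = 6.571° = 0.11468559 rad
x = r_b·(cos φ + φ·sin φ) = 24.576157·(0.99343081 + 0.11468559·0.11443434) = 24.737248
y = r_b·(sin φ − φ·cos φ) = 24.576157·(0.11443434 − 0.11468559·0.99343081) = 0.012341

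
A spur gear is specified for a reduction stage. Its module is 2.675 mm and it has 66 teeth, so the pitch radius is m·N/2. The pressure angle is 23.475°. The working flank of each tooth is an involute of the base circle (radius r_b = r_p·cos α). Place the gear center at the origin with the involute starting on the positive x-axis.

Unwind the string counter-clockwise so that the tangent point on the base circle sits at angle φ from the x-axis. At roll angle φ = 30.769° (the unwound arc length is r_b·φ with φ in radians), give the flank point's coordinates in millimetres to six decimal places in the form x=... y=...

pitch radius r_p = m·N/2 = 2.675·66/2 = 88.275000
base radius r_b = r_p·cos α = 88.275000·cos 23.475° = 80.968829
roll angle φ = 30.769° = 0.53702036 rad
x = r_b·(cos φ + φ·sin φ) = 80.968829·(0.85923681 + 0.53702036·0.51157805) = 91.815789
y = r_b·(sin φ − φ·cos φ) = 80.968829·(0.51157805 − 0.53702036·0.85923681) = 4.060618

x=91.815789 y=4.060618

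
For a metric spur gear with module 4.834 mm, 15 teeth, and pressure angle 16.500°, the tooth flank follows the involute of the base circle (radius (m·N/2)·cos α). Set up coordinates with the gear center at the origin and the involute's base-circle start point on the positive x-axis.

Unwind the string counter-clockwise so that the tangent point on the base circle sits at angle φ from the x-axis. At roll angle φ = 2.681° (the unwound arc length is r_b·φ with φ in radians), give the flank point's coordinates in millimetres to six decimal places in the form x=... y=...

x=34.800045 y=0.001187

pitch radius r_p = m·N/2 = 4.834·15/2 = 36.255000
base radius r_b = r_p·cos α = 36.255000·cos 16.500° = 34.762009
roll angle φ = 2.681° = 0.04679228 rad
x = r_b·(cos φ + φ·sin φ) = 34.762009·(0.99890544 + 0.04679228·0.04677520) = 34.800045
y = r_b·(sin φ − φ·cos φ) = 34.762009·(0.04677520 − 0.04679228·0.99890544) = 0.001187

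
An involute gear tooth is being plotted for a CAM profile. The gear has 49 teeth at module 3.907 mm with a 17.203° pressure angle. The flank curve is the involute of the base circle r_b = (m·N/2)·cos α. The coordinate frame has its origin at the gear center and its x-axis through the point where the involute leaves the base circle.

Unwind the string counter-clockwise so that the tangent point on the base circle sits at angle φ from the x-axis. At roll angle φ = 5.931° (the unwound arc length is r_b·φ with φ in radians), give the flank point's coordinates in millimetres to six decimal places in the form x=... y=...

pitch radius r_p = m·N/2 = 3.907·49/2 = 95.721500
base radius r_b = r_p·cos α = 95.721500·cos 17.203° = 91.439196
roll angle φ = 5.931° = 0.10351548 rad
x = r_b·(cos φ + φ·sin φ) = 91.439196·(0.99464706 + 0.10351548·0.10333071) = 91.927790
y = r_b·(sin φ − φ·cos φ) = 91.439196·(0.10333071 − 0.10351548·0.99464706) = 0.033772

x=91.927790 y=0.033772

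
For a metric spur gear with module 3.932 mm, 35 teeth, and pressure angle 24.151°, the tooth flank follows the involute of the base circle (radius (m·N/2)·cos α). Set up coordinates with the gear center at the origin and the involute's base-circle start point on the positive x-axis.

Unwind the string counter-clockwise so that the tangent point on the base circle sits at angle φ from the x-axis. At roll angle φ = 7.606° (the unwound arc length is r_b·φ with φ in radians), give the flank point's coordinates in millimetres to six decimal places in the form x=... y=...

pitch radius r_p = m·N/2 = 3.932·35/2 = 68.810000
base radius r_b = r_p·cos α = 68.810000·cos 24.151° = 62.787085
roll angle φ = 7.606° = 0.13274974 rad
x = r_b·(cos φ + φ·sin φ) = 62.787085·(0.99120168 + 0.13274974·0.13236019) = 63.337883
y = r_b·(sin φ − φ·cos φ) = 62.787085·(0.13236019 − 0.13274974·0.99120168) = 0.048875

x=63.337883 y=0.048875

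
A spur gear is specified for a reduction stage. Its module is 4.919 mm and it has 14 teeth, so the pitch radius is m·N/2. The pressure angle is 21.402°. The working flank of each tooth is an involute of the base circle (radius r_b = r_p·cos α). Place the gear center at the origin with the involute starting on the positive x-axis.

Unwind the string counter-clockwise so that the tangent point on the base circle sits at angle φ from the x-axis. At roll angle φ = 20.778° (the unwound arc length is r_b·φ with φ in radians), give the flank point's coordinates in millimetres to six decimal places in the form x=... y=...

x=34.097834 y=0.502973

pitch radius r_p = m·N/2 = 4.919·14/2 = 34.433000
base radius r_b = r_p·cos α = 34.433000·cos 21.402° = 32.058606
roll angle φ = 20.778° = 0.36264451 rad
x = r_b·(cos φ + φ·sin φ) = 32.058606·(0.93496196 + 0.36264451·0.35474799) = 34.097834
y = r_b·(sin φ − φ·cos φ) = 32.058606·(0.35474799 − 0.36264451·0.93496196) = 0.502973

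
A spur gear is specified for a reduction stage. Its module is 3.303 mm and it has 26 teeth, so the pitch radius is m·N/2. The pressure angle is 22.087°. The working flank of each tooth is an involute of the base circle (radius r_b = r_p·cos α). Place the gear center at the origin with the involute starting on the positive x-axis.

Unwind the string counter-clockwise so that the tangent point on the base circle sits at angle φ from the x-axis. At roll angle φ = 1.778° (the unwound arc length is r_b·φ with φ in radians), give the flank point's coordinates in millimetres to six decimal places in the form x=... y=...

pitch radius r_p = m·N/2 = 3.303·26/2 = 42.939000
base radius r_b = r_p·cos α = 42.939000·cos 22.087° = 39.787877
roll angle φ = 1.778° = 0.03103195 rad
x = r_b·(cos φ + φ·sin φ) = 39.787877·(0.99951855 + 0.03103195·0.03102697) = 39.807030
y = r_b·(sin φ − φ·cos φ) = 39.787877·(0.03102697 − 0.03103195·0.99951855) = 0.000396

x=39.807030 y=0.000396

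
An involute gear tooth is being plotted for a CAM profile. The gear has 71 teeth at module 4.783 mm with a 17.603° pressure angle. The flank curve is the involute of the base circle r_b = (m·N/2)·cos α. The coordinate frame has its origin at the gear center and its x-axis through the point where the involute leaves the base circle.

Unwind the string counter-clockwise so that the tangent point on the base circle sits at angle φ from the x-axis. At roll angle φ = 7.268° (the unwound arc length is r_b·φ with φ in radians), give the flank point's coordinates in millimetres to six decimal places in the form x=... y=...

pitch radius r_p = m·N/2 = 4.783·71/2 = 169.796500
base radius r_b = r_p·cos α = 169.796500·cos 17.603° = 161.845751
roll angle φ = 7.268° = 0.12685053 rad
x = r_b·(cos φ + φ·sin φ) = 161.845751·(0.99196525 + 0.12685053·0.12651061) = 163.142652
y = r_b·(sin φ − φ·cos φ) = 161.845751·(0.12651061 − 0.12685053·0.99196525) = 0.109941

x=163.142652 y=0.109941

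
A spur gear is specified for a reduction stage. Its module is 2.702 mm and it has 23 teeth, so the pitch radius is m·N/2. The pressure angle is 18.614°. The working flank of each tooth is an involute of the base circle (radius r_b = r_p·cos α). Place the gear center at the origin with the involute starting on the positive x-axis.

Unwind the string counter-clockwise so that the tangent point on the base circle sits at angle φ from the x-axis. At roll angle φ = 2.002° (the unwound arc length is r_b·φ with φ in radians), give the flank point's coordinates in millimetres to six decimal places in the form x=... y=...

x=29.465556 y=0.000419

pitch radius r_p = m·N/2 = 2.702·23/2 = 31.073000
base radius r_b = r_p·cos α = 31.073000·cos 18.614° = 29.447585
roll angle φ = 2.002° = 0.03494149 rad
x = r_b·(cos φ + φ·sin φ) = 29.447585·(0.99938961 + 0.03494149·0.03493438) = 29.465556
y = r_b·(sin φ − φ·cos φ) = 29.447585·(0.03493438 − 0.03494149·0.99938961) = 0.000419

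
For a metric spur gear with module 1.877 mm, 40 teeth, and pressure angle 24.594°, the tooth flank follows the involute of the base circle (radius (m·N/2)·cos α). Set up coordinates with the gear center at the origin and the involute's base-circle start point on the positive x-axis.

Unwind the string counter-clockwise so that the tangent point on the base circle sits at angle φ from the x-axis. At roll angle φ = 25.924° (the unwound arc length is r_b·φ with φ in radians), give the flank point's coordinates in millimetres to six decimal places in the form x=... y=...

x=37.451543 y=1.032504

pitch radius r_p = m·N/2 = 1.877·40/2 = 37.540000
base radius r_b = r_p·cos α = 37.540000·cos 24.594° = 34.134360
roll angle φ = 25.924° = 0.45245916 rad
x = r_b·(cos φ + φ·sin φ) = 34.134360·(0.89937473 + 0.45245916·0.43717856) = 37.451543
y = r_b·(sin φ − φ·cos φ) = 34.134360·(0.43717856 − 0.45245916·0.89937473) = 1.032504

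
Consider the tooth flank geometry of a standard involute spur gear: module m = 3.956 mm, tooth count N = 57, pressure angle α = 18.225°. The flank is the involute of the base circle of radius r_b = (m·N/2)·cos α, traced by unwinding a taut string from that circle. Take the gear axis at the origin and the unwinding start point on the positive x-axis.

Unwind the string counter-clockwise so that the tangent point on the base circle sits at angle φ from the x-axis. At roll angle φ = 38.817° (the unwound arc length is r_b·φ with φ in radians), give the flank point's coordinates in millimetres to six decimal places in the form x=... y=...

x=128.917613 y=10.598890

pitch radius r_p = m·N/2 = 3.956·57/2 = 112.746000
base radius r_b = r_p·cos α = 112.746000·cos 18.225° = 107.090173
roll angle φ = 38.817° = 0.67748446 rad
x = r_b·(cos φ + φ·sin φ) = 107.090173·(0.77915201 + 0.67748446·0.62683502) = 128.917613
y = r_b·(sin φ − φ·cos φ) = 107.090173·(0.62683502 − 0.67748446·0.77915201) = 10.598890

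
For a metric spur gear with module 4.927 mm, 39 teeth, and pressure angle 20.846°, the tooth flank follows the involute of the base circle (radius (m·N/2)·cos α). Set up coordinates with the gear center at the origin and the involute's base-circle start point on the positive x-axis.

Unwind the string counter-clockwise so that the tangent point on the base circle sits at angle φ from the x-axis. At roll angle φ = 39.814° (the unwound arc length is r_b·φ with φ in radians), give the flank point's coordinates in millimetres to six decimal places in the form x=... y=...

pitch radius r_p = m·N/2 = 4.927·39/2 = 96.076500
base radius r_b = r_p·cos α = 96.076500·cos 20.846° = 89.787359
roll angle φ = 39.814° = 0.69488539 rad
x = r_b·(cos φ + φ·sin φ) = 89.787359·(0.76812709 + 0.69488539·0.64029741) = 108.917490
y = r_b·(sin φ − φ·cos φ) = 89.787359·(0.64029741 − 0.69488539·0.76812709) = 9.565686

x=108.917490 y=9.565686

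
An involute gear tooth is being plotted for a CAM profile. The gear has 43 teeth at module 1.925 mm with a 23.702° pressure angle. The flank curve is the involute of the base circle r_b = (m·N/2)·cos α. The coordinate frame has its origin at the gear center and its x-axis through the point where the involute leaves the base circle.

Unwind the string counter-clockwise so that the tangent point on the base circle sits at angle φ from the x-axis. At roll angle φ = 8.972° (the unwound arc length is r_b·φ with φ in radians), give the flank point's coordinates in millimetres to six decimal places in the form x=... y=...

pitch radius r_p = m·N/2 = 1.925·43/2 = 41.387500
base radius r_b = r_p·cos α = 41.387500·cos 23.702° = 37.896405
roll angle φ = 8.972° = 0.15659094 rad
x = r_b·(cos φ + φ·sin φ) = 37.896405·(0.98776467 + 0.15659094·0.15595177) = 38.358184
y = r_b·(sin φ − φ·cos φ) = 37.896405·(0.15595177 − 0.15659094·0.98776467) = 0.048385

x=38.358184 y=0.048385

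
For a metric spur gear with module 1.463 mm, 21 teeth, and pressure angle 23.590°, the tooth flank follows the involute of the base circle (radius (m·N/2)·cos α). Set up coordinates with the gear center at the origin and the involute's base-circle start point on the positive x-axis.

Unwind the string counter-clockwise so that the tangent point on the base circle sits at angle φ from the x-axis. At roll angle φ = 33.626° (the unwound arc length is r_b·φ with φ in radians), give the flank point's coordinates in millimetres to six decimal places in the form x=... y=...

x=16.297404 y=0.916300

pitch radius r_p = m·N/2 = 1.463·21/2 = 15.361500
base radius r_b = r_p·cos α = 15.361500·cos 23.590° = 14.077779
roll angle φ = 33.626° = 0.58688441 rad
x = r_b·(cos φ + φ·sin φ) = 14.077779·(0.83267003 + 0.58688441·0.55376946) = 16.297404
y = r_b·(sin φ − φ·cos φ) = 14.077779·(0.55376946 − 0.58688441·0.83267003) = 0.916300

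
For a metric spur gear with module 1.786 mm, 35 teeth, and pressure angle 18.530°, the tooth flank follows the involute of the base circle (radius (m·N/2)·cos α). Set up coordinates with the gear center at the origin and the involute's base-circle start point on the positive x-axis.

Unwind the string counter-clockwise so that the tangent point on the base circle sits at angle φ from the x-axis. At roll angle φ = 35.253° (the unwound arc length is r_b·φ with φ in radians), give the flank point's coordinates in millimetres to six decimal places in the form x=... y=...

x=34.724236 y=2.214971

pitch radius r_p = m·N/2 = 1.786·35/2 = 31.255000
base radius r_b = r_p·cos α = 31.255000·cos 18.530° = 29.634659
roll angle φ = 35.253° = 0.61528092 rad
x = r_b·(cos φ + φ·sin φ) = 29.634659·(0.81661133 + 0.61528092·0.57718795) = 34.724236
y = r_b·(sin φ − φ·cos φ) = 29.634659·(0.57718795 − 0.61528092·0.81661133) = 2.214971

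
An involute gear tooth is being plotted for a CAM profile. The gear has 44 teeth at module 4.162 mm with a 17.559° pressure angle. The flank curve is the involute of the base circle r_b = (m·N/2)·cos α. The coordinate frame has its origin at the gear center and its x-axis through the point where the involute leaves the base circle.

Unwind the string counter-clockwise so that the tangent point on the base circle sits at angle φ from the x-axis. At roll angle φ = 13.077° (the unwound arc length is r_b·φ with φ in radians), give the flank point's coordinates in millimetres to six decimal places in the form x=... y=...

x=89.541971 y=0.344171

pitch radius r_p = m·N/2 = 4.162·44/2 = 91.564000
base radius r_b = r_p·cos α = 91.564000·cos 17.559° = 87.297740
roll angle φ = 13.077° = 0.22823671 rad
x = r_b·(cos φ + φ·sin φ) = 87.297740·(0.97406687 + 0.22823671·0.22626031) = 89.541971
y = r_b·(sin φ − φ·cos φ) = 87.297740·(0.22626031 − 0.22823671·0.97406687) = 0.344171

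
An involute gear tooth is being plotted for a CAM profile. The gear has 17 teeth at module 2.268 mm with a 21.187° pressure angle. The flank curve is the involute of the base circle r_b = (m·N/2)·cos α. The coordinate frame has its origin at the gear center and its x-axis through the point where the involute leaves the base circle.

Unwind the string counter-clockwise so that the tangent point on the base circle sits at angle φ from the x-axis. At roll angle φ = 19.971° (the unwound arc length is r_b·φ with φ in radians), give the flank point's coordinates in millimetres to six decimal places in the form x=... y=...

x=19.033899 y=0.250664

pitch radius r_p = m·N/2 = 2.268·17/2 = 19.278000
base radius r_b = r_p·cos α = 19.278000·cos 21.187° = 17.974920
roll angle φ = 19.971° = 0.34855970 rad
x = r_b·(cos φ + φ·sin φ) = 17.974920·(0.93986561 + 0.34855970·0.34154448) = 19.033899
y = r_b·(sin φ − φ·cos φ) = 17.974920·(0.34154448 − 0.34855970·0.93986561) = 0.250664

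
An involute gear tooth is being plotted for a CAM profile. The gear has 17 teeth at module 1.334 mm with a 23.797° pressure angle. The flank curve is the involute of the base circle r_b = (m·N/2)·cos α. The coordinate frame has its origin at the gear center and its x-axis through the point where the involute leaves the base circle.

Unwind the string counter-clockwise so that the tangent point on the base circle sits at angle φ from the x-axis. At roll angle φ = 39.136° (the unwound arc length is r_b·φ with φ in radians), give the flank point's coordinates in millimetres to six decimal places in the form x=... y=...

pitch radius r_p = m·N/2 = 1.334·17/2 = 11.339000
base radius r_b = r_p·cos α = 11.339000·cos 23.797° = 10.374967
roll angle φ = 39.136° = 0.68305206 rad
x = r_b·(cos φ + φ·sin φ) = 10.374967·(0.77564999 + 0.68305206·0.63116329) = 12.520172
y = r_b·(sin φ − φ·cos φ) = 10.374967·(0.63116329 − 0.68305206·0.77564999) = 1.051544

x=12.520172 y=1.051544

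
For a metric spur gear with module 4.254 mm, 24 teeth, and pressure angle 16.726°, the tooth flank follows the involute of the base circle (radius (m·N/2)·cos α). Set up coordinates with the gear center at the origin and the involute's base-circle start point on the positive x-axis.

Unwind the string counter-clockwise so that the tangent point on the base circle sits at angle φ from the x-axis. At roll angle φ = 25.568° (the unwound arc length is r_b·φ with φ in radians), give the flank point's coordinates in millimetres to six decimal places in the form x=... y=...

pitch radius r_p = m·N/2 = 4.254·24/2 = 51.048000
base radius r_b = r_p·cos α = 51.048000·cos 16.726° = 48.888261
roll angle φ = 25.568° = 0.44624578 rad
x = r_b·(cos φ + φ·sin φ) = 48.888261·(0.90207371 + 0.44624578·0.43158200) = 53.516286
y = r_b·(sin φ − φ·cos φ) = 48.888261·(0.43158200 − 0.44624578·0.90207371) = 1.419491

x=53.516286 y=1.419491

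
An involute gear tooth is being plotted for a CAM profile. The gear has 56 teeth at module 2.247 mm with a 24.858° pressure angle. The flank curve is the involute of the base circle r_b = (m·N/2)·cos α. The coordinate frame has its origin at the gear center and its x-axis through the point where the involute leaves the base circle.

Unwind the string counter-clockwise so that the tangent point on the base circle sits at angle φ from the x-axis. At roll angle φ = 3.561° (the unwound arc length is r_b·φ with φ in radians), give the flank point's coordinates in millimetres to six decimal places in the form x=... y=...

x=57.197134 y=0.004567

pitch radius r_p = m·N/2 = 2.247·56/2 = 62.916000
base radius r_b = r_p·cos α = 62.916000·cos 24.858° = 57.086984
roll angle φ = 3.561° = 0.06215117 rad
x = r_b·(cos φ + φ·sin φ) = 57.086984·(0.99806924 + 0.06215117·0.06211117) = 57.197134
y = r_b·(sin φ − φ·cos φ) = 57.086984·(0.06211117 − 0.06215117·0.99806924) = 0.004567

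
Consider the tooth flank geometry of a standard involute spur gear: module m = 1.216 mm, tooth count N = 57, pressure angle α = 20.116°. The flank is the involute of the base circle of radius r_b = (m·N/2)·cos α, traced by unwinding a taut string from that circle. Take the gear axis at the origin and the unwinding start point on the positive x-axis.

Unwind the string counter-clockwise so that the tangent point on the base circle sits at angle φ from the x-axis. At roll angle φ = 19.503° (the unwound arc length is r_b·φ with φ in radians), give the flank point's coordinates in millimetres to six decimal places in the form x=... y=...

pitch radius r_p = m·N/2 = 1.216·57/2 = 34.656000
base radius r_b = r_p·cos α = 34.656000·cos 20.116° = 32.541923
roll angle φ = 19.503° = 0.34039156 rad
x = r_b·(cos φ + φ·sin φ) = 32.541923·(0.94262401 + 0.34039156·0.33385622) = 34.372922
y = r_b·(sin φ − φ·cos φ) = 32.541923·(0.33385622 − 0.34039156·0.94262401) = 0.422881

x=34.372922 y=0.422881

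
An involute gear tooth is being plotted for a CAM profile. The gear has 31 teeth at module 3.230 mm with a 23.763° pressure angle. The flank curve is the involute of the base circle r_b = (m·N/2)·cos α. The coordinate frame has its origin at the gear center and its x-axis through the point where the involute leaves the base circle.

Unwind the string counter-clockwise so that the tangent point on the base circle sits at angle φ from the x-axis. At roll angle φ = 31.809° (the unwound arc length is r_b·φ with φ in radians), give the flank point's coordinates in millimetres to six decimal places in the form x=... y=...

x=52.346935 y=2.533819

pitch radius r_p = m·N/2 = 3.230·31/2 = 50.065000
base radius r_b = r_p·cos α = 50.065000·cos 23.763° = 45.820493
roll angle φ = 31.809° = 0.55517178 rad
x = r_b·(cos φ + φ·sin φ) = 45.820493·(0.84980991 + 0.55517178·0.52708929) = 52.346935
y = r_b·(sin φ − φ·cos φ) = 45.820493·(0.52708929 − 0.55517178·0.84980991) = 2.533819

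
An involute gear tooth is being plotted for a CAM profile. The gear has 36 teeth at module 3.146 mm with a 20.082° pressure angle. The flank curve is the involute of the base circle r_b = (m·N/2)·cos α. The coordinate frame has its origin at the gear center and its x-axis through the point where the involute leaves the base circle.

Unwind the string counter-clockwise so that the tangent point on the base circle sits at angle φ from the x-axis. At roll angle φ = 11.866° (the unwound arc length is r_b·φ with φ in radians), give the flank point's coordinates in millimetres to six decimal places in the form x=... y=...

pitch radius r_p = m·N/2 = 3.146·36/2 = 56.628000
base radius r_b = r_p·cos α = 56.628000·cos 20.082° = 53.185140
roll angle φ = 11.866° = 0.20710077 rad
x = r_b·(cos φ + φ·sin φ) = 53.185140·(0.97863118 + 0.20710077·0.20562349) = 54.313514
y = r_b·(sin φ − φ·cos φ) = 53.185140·(0.20562349 − 0.20710077·0.97863118) = 0.156802

x=54.313514 y=0.156802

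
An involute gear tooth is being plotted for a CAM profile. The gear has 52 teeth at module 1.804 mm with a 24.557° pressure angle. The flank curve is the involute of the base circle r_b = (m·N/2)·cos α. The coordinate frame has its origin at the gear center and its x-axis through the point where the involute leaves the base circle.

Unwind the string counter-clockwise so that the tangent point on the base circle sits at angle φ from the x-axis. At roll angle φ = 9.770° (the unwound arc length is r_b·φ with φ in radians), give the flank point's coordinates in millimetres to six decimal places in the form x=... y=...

x=43.277176 y=0.070302

pitch radius r_p = m·N/2 = 1.804·52/2 = 46.904000
base radius r_b = r_p·cos α = 46.904000·cos 24.557° = 42.661452
roll angle φ = 9.770° = 0.17051867 rad
x = r_b·(cos φ + φ·sin φ) = 42.661452·(0.98549688 + 0.17051867·0.16969352) = 43.277176
y = r_b·(sin φ − φ·cos φ) = 42.661452·(0.16969352 − 0.17051867·0.98549688) = 0.070302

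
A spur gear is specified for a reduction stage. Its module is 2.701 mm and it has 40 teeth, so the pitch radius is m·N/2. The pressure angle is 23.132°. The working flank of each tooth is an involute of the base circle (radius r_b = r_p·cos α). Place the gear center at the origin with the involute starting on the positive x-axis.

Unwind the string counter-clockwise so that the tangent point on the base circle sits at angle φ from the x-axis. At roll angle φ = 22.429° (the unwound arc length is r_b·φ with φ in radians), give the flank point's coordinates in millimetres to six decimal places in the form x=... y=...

pitch radius r_p = m·N/2 = 2.701·40/2 = 54.020000
base radius r_b = r_p·cos α = 54.020000·cos 23.132° = 49.676913
roll angle φ = 22.429° = 0.39145990 rad
x = r_b·(cos φ + φ·sin φ) = 49.676913·(0.92435304 + 0.39145990·0.38153828) = 53.338597
y = r_b·(sin φ − φ·cos φ) = 49.676913·(0.38153828 − 0.39145990·0.92435304) = 0.978195

x=53.338597 y=0.978195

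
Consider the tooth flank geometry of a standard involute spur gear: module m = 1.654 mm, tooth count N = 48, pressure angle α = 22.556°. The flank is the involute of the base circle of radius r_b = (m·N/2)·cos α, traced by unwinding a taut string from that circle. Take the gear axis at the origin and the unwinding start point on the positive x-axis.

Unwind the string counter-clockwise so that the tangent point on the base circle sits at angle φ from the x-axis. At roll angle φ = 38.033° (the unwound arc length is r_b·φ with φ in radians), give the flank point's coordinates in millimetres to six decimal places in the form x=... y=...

x=43.867952 y=3.419166

pitch radius r_p = m·N/2 = 1.654·48/2 = 39.696000
base radius r_b = r_p·cos α = 39.696000·cos 22.556° = 36.659457
roll angle φ = 38.033° = 0.66380107 rad
x = r_b·(cos φ + φ·sin φ) = 36.659457·(0.78765603 + 0.66380107·0.61611523) = 43.867952
y = r_b·(sin φ − φ·cos φ) = 36.659457·(0.61611523 − 0.66380107·0.78765603) = 3.419166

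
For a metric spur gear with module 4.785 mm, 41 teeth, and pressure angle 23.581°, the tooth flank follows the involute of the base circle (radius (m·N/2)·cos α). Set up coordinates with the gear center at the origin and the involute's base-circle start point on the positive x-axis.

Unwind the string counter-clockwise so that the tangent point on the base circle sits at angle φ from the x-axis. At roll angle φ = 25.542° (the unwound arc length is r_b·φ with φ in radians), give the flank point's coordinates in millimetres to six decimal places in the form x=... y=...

pitch radius r_p = m·N/2 = 4.785·41/2 = 98.092500
base radius r_b = r_p·cos α = 98.092500·cos 23.581° = 89.901329
roll angle φ = 25.542° = 0.44579200 rad
x = r_b·(cos φ + φ·sin φ) = 89.901329·(0.90226946 + 0.44579200·0.43117261) = 98.395455
y = r_b·(sin φ − φ·cos φ) = 89.901329·(0.43117261 − 0.44579200·0.90226946) = 2.602473

x=98.395455 y=2.602473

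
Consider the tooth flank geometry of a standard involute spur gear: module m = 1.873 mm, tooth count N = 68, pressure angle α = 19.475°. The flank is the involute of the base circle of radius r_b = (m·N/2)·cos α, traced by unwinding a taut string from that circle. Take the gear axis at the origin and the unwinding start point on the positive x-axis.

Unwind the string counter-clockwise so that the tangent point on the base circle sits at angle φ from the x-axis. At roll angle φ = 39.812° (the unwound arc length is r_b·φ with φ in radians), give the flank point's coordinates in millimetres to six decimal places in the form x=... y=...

pitch radius r_p = m·N/2 = 1.873·68/2 = 63.682000
base radius r_b = r_p·cos α = 63.682000·cos 19.475° = 60.038565
roll angle φ = 39.812° = 0.69485048 rad
x = r_b·(cos φ + φ·sin φ) = 60.038565·(0.76814944 + 0.69485048·0.64027059) = 72.829287
y = r_b·(sin φ − φ·cos φ) = 60.038565·(0.64027059 − 0.69485048·0.76814944) = 6.395403

x=72.829287 y=6.395403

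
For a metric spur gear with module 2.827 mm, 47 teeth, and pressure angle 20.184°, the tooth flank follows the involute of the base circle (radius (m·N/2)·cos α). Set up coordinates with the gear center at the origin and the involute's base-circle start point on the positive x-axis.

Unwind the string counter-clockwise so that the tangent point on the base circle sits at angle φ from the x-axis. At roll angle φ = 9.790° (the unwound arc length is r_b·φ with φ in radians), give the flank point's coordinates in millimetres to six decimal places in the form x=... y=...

pitch radius r_p = m·N/2 = 2.827·47/2 = 66.434500
base radius r_b = r_p·cos α = 66.434500·cos 20.184° = 62.354718
roll angle φ = 9.790° = 0.17086773 rad
x = r_b·(cos φ + φ·sin φ) = 62.354718·(0.98543759 + 0.17086773·0.17003751) = 63.258333
y = r_b·(sin φ − φ·cos φ) = 62.354718·(0.17003751 − 0.17086773·0.98543759) = 0.103386

x=63.258333 y=0.103386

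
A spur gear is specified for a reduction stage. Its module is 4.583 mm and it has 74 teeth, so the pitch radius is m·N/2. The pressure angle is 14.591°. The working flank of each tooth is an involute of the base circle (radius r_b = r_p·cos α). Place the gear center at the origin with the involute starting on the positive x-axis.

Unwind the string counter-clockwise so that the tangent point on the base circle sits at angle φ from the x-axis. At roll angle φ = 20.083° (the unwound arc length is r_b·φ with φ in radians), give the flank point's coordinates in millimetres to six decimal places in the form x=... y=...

pitch radius r_p = m·N/2 = 4.583·74/2 = 169.571000
base radius r_b = r_p·cos α = 169.571000·cos 14.591° = 164.102124
roll angle φ = 20.083° = 0.35051447 rad
x = r_b·(cos φ + φ·sin φ) = 164.102124·(0.93919618 + 0.35051447·0.34338104) = 173.875423
y = r_b·(sin φ − φ·cos φ) = 164.102124·(0.34338104 − 0.35051447·0.93919618) = 2.326835

x=173.875423 y=2.326835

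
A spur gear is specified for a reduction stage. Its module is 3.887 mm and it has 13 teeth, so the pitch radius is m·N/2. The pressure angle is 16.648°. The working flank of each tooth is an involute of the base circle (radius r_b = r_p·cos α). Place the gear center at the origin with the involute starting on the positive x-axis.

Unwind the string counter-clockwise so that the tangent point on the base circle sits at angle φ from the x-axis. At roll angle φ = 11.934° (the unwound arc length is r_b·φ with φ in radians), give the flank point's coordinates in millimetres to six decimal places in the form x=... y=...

x=24.725845 y=0.072596

pitch radius r_p = m·N/2 = 3.887·13/2 = 25.265500
base radius r_b = r_p·cos α = 25.265500·cos 16.648° = 24.206444
roll angle φ = 11.934° = 0.20828759 rad
x = r_b·(cos φ + φ·sin φ) = 24.206444·(0.97838645 + 0.20828759·0.20678481) = 24.725845
y = r_b·(sin φ − φ·cos φ) = 24.206444·(0.20678481 − 0.20828759·0.97838645) = 0.072596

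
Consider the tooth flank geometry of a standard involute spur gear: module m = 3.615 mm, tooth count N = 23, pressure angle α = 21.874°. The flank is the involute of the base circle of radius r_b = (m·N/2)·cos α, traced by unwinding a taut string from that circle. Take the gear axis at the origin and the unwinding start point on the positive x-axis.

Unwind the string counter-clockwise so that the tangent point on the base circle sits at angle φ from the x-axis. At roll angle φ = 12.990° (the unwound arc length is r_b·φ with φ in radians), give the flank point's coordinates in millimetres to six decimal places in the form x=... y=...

pitch radius r_p = m·N/2 = 3.615·23/2 = 41.572500
base radius r_b = r_p·cos α = 41.572500·cos 21.874° = 38.579505
roll angle φ = 12.990° = 0.22671827 rad
x = r_b·(cos φ + φ·sin φ) = 38.579505·(0.97440931 + 0.22671827·0.22478099) = 39.558316
y = r_b·(sin φ − φ·cos φ) = 38.579505·(0.22478099 − 0.22671827·0.97440931) = 0.149094

x=39.558316 y=0.149094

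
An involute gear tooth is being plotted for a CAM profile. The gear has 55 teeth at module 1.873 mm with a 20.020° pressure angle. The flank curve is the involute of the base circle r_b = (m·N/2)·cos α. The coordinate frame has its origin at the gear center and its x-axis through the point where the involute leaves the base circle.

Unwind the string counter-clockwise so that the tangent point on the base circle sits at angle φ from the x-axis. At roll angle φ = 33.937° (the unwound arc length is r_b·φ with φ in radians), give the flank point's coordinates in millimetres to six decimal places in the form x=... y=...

x=56.154182 y=3.236075

pitch radius r_p = m·N/2 = 1.873·55/2 = 51.507500
base radius r_b = r_p·cos α = 51.507500·cos 20.020° = 48.395065
roll angle φ = 33.937° = 0.59231239 rad
x = r_b·(cos φ + φ·sin φ) = 48.395065·(0.82965194 + 0.59231239·0.55828099) = 56.154182
y = r_b·(sin φ − φ·cos φ) = 48.395065·(0.55828099 − 0.59231239·0.82965194) = 3.236075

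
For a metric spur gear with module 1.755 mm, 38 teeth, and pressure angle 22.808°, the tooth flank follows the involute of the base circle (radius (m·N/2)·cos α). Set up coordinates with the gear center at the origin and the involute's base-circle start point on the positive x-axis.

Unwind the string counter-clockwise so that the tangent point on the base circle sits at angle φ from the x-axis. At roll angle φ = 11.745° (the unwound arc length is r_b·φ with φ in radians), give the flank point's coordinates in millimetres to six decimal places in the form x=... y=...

x=31.376760 y=0.087885

pitch radius r_p = m·N/2 = 1.755·38/2 = 33.345000
base radius r_b = r_p·cos α = 33.345000·cos 22.808° = 30.737722
roll angle φ = 11.745° = 0.20498892 rad
x = r_b·(cos φ + φ·sin φ) = 30.737722·(0.97906324 + 0.20498892·0.20355631) = 31.376760
y = r_b·(sin φ − φ·cos φ) = 30.737722·(0.20355631 − 0.20498892·0.97906324) = 0.087885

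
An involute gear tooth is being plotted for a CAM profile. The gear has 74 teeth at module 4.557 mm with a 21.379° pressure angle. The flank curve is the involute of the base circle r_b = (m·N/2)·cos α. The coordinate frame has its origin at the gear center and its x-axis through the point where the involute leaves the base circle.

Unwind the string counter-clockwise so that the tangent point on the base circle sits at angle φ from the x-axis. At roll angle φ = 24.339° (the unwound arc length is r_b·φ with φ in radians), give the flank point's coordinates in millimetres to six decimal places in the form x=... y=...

x=170.540293 y=3.939859

pitch radius r_p = m·N/2 = 4.557·74/2 = 168.609000
base radius r_b = r_p·cos α = 168.609000·cos 21.379° = 157.006928
roll angle φ = 24.339° = 0.42479569 rad
x = r_b·(cos φ + φ·sin φ) = 157.006928·(0.91112296 + 0.42479569·0.41213464) = 170.540293
y = r_b·(sin φ − φ·cos φ) = 157.006928·(0.41213464 − 0.42479569·0.91112296) = 3.939859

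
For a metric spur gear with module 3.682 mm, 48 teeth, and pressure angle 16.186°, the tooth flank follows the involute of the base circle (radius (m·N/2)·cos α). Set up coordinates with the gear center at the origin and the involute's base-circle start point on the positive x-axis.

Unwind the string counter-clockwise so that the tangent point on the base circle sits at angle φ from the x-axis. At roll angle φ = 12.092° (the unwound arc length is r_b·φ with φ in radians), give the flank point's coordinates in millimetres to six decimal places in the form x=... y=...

x=86.734214 y=0.264728

pitch radius r_p = m·N/2 = 3.682·48/2 = 88.368000
base radius r_b = r_p·cos α = 88.368000·cos 16.186° = 84.865254
roll angle φ = 12.092° = 0.21104521 rad
x = r_b·(cos φ + φ·sin φ) = 84.865254·(0.97781250 + 0.21104521·0.20948204) = 86.734214
y = r_b·(sin φ − φ·cos φ) = 84.865254·(0.20948204 − 0.21104521·0.97781250) = 0.264728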